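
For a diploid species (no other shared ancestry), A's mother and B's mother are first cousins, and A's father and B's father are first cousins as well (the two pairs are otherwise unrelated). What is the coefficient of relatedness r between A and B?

With two independent routes of shared ancestry, r is the sum of the two contributions.
A and B are related in two ways: second cousins through their mothers (r = 1/32) and second cousins through their fathers (r = 1/32).
r = 1/32 + 1/32 = 1/16 = 0.0625.

0.0625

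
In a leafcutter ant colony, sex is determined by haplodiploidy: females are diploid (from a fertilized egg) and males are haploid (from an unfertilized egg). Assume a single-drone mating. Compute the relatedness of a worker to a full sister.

Haplodiploid full sisters inherit their father's entire haploid genome identically (contributing 1/2) and on average half of their mother's contribution (1/2 · 1/2 = 1/4); r = 1/2 + 1/4 = 3/4.

0.75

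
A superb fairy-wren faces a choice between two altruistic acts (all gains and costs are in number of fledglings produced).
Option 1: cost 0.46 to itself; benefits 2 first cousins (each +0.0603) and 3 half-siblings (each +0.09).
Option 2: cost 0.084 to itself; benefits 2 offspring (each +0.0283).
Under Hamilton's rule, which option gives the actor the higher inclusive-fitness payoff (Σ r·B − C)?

Option 1: r to a first cousin = 0.125.
Option 1: r to a half-sibling = 0.25.
Option 1: Σ r·B − C = (2·0.125·0.0603 + 3·0.25·0.09) − 0.46 = -0.377425.
Option 2: r to an offspring = 0.5.
Option 2: Σ r·B − C = (2·0.5·0.0283) − 0.084 = -0.0557.
Option 2 has the higher net inclusive-fitness payoff.

Option 2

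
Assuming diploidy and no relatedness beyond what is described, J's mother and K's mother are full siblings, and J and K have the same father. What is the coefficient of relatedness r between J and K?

0.375

With two independent routes of shared ancestry, r is the sum of the two contributions.
J and K are related in two ways: first cousins through their mothers (r = 1/8) and half-sibs through their shared father (r = 1/4).
r = 1/8 + 1/4 = 0.375.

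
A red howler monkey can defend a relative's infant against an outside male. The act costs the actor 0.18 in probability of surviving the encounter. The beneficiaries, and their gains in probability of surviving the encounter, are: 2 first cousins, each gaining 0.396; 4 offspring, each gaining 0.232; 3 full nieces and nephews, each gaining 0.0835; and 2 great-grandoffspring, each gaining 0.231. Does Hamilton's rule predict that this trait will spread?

Yes

Hamilton's rule: the trait is favored when the sum of r·B over every recipient exceeds the actor's cost C.
r to a first cousin = 1/8 (first cousins share one grandparent pair — two paths of length 4: r = 2·(1/2)^4 = 1/8).
r to an offspring = 0.5 (one parent–offspring link: r = (1/2)^1 = 1/2).
r to a full niece or nephew = 0.25 (full aunt/uncle↔niece/nephew: two paths of length 3 through the shared grandparent pair: r = 2·(1/2)^3 = 1/4).
r to a great-grandoffspring = 0.125 (three parent–offspring links: r = (1/2)^3 = 1/8).
Summing one r·B term per recipient: 2·0.125·0.396 + 4·0.5·0.232 + 3·0.25·0.0835 + 2·0.125·0.231 = 0.683375.
0.683375 > 0.18: the indirect benefit exceeds the cost.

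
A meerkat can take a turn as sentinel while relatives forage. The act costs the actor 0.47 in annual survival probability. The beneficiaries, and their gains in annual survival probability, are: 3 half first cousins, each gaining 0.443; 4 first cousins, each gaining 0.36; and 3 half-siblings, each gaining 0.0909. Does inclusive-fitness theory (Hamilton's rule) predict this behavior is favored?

Hamilton's rule: the trait is favored when the sum of r·B over every recipient exceeds the actor's cost C.
r to a half first cousin = 1/16 (half first cousins share one grandparent — one path of length 4: r = (1/2)^4 = 1/16).
r to a first cousin = 0.125 (first cousins share one grandparent pair — two paths of length 4: r = 2·(1/2)^4 = 1/8).
r to a half-sibling = 0.25 (half-sibs share one parent — one path of length 2: r = (1/2)^2 = 1/4).
Summing one r·B term per recipient: 3·0.0625·0.443 + 4·0.125·0.36 + 3·0.25·0.0909 = 0.3312375.
0.3312375 < 0.47: the indirect benefit is less than the cost.

No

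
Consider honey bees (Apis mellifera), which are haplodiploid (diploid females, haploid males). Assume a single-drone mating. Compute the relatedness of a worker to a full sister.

Haplodiploid full sisters inherit their father's entire haploid genome identically (contributing 1/2) and on average half of their mother's contribution (1/2 · 1/2 = 1/4); r = 1/2 + 1/4 = 3/4.

0.75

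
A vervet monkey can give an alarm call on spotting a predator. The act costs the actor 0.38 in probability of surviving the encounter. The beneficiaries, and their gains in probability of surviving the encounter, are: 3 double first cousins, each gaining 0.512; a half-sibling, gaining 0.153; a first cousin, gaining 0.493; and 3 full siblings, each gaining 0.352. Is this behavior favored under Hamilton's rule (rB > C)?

Hamilton's rule: the trait is favored when the sum of r·B over every recipient exceeds the actor's cost C.
r to a double first cousin = 0.25 (double first cousins share both grandparent pairs — four paths of length 4: r = 4·(1/2)^4 = 1/4).
r to a half-sibling = 0.25 (half-sibs share one parent — one path of length 2: r = (1/2)^2 = 1/4).
r to a first cousin = 1/8 (first cousins share one grandparent pair — two paths of length 4: r = 2·(1/2)^4 = 1/8).
r to a full sibling = 1/2 (full sibs share both parents — two paths of length 2: r = 2·(1/2)^2 = 1/2).
Summing one r·B term per recipient: 3·0.25·0.512 + 1·0.25·0.153 + 1·0.125·0.493 + 3·0.5·0.352 = 1.011875.
1.011875 > 0.38: the indirect benefit exceeds the cost.

Yes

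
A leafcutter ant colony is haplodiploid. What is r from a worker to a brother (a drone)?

Her haploid brother carries none of their father's genes and a random half of their mother's genome; that half matches the maternal half of her own genome with probability 1/2: r = 1/2 · 1/2 = 1/4.

0.25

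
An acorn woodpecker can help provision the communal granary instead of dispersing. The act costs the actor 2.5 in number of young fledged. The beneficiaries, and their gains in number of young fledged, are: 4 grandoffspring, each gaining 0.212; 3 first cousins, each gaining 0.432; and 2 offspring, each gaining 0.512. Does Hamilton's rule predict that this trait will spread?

No

Hamilton's rule: the trait is favored when the sum of r·B over every recipient exceeds the actor's cost C.
r to a grandoffspring = 1/4 (two parent–offspring links: r = (1/2)^2 = 1/4).
r to a first cousin = 0.125 (first cousins share one grandparent pair — two paths of length 4: r = 2·(1/2)^4 = 1/8).
r to an offspring = 1/2 (one parent–offspring link: r = (1/2)^1 = 1/2).
Summing one r·B term per recipient: 4·0.25·0.212 + 3·0.125·0.432 + 2·0.5·0.512 = 0.886.
0.886 < 2.5: the indirect benefit is less than the cost.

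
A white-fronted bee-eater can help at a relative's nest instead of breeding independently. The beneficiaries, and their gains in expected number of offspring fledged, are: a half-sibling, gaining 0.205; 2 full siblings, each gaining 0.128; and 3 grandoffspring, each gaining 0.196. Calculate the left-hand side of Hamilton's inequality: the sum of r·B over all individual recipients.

0.32625

r to a half-sibling = 1/4 (half-sibs share one parent — one path of length 2: r = (1/2)^2 = 1/4).
r to a full sibling = 0.5 (full sibs share both parents — two paths of length 2: r = 2·(1/2)^2 = 1/2).
r to a grandoffspring = 0.25 (two parent–offspring links: r = (1/2)^2 = 1/4).
Summing one r·B term per recipient: 1·0.25·0.205 + 2·0.5·0.128 + 3·0.25·0.196 = 0.32625.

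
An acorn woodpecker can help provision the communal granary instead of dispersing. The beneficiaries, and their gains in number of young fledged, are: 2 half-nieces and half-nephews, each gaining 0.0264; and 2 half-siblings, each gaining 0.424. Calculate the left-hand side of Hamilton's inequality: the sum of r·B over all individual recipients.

0.2186

r to a half-niece or half-nephew = 1/8 (half-aunt/uncle↔niece/nephew: one path of length 3: r = (1/2)^3 = 1/8).
r to a half-sibling = 0.25 (half-sibs share one parent — one path of length 2: r = (1/2)^2 = 1/4).
Summing one r·B term per recipient: 2·0.125·0.0264 + 2·0.25·0.424 = 0.2186.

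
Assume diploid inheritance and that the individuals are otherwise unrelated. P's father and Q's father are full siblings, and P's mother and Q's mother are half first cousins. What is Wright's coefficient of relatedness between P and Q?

0.140625

Relatedness sums over independent paths through distinct common ancestors.
P and Q are related in two ways: first cousins through their fathers (r = 1/8) and half second cousins through their mothers (r = 1/64).
r = 1/8 + 1/64 = 9/64 = 0.140625.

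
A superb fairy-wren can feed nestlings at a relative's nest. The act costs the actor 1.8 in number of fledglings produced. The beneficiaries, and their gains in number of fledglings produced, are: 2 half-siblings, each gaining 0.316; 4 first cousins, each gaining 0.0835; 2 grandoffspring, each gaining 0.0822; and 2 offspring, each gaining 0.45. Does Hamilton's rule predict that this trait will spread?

No

Hamilton's rule: the trait is favored when the sum of r·B over every recipient exceeds the actor's cost C.
r to a half-sibling = 0.25 (half-sibs share one parent — one path of length 2: r = (1/2)^2 = 1/4).
r to a first cousin = 0.125 (first cousins share one grandparent pair — two paths of length 4: r = 2·(1/2)^4 = 1/8).
r to a grandoffspring = 0.25 (two parent–offspring links: r = (1/2)^2 = 1/4).
r to an offspring = 1/2 (one parent–offspring link: r = (1/2)^1 = 1/2).
Summing one r·B term per recipient: 2·0.25·0.316 + 4·0.125·0.0835 + 2·0.25·0.0822 + 2·0.5·0.45 = 0.69085.
0.69085 < 1.8: the indirect benefit is less than the cost.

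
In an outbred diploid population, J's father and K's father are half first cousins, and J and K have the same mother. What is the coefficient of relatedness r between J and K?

Wright's path rule: contributions from independent ancestry routes add.
J and K are related in two ways: half second cousins through their fathers (r = 1/64) and half-sibs through their shared mother (r = 1/4).
r = 1/64 + 1/4 = 0.265625.

0.265625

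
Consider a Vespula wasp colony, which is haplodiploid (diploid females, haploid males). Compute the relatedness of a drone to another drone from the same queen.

Haploid brothers each carry a random half of the queen's diploid genome, so on average they share half: r = 1/2.

0.5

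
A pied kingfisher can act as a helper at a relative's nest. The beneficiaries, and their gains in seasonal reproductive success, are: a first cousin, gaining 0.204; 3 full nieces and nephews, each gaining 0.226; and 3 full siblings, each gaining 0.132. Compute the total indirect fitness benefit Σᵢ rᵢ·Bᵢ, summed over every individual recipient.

0.393

r to a first cousin = 0.125 (first cousins share one grandparent pair — two paths of length 4: r = 2·(1/2)^4 = 1/8).
r to a full niece or nephew = 1/4 (full aunt/uncle↔niece/nephew: two paths of length 3 through the shared grandparent pair: r = 2·(1/2)^3 = 1/4).
r to a full sibling = 0.5 (full sibs share both parents — two paths of length 2: r = 2·(1/2)^2 = 1/2).
Summing one r·B term per recipient: 1·0.125·0.204 + 3·0.25·0.226 + 3·0.5·0.132 = 0.393.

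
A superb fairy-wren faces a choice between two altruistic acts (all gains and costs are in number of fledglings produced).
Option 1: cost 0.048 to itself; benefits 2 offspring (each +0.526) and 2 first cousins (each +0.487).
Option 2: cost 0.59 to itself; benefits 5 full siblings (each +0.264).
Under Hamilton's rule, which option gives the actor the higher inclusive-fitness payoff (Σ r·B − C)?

Option 1

Option 1: r to an offspring = 0.5.
Option 1: r to a first cousin = 0.125.
Option 1: Σ r·B − C = (2·0.5·0.526 + 2·0.125·0.487) − 0.048 = 0.59975.
Option 2: r to a full sibling = 0.5.
Option 2: Σ r·B − C = (5·0.5·0.264) − 0.59 = 0.07.
Option 1 has the higher net inclusive-fitness payoff.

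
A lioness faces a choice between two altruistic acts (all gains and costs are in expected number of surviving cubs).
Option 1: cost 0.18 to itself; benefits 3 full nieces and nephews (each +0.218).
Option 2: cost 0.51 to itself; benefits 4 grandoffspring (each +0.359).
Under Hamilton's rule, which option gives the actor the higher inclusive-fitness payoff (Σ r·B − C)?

Option 1

Option 1: r to a full niece or nephew = 0.25.
Option 1: Σ r·B − C = (3·0.25·0.218) − 0.18 = -0.0165.
Option 2: r to a grandoffspring = 0.25.
Option 2: Σ r·B − C = (4·0.25·0.359) − 0.51 = -0.151.
Option 1 has the higher net inclusive-fitness payoff.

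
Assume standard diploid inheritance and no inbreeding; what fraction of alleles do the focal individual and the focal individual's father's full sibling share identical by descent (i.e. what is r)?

0.25

Each parent–offspring link contributes a factor of 1/2, and independent paths through distinct common ancestors add.
Full aunt/uncle↔niece/nephew: two paths of length 3 through the shared grandparent pair: r = 2·(1/2)^3 = 1/4.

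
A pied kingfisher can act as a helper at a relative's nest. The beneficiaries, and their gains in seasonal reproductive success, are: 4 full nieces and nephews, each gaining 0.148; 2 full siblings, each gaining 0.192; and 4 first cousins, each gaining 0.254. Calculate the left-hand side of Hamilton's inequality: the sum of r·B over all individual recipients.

r to a full niece or nephew = 1/4 (full aunt/uncle↔niece/nephew: two paths of length 3 through the shared grandparent pair: r = 2·(1/2)^3 = 1/4).
r to a full sibling = 0.5 (full sibs share both parents — two paths of length 2: r = 2·(1/2)^2 = 1/2).
r to a first cousin = 0.125 (first cousins share one grandparent pair — two paths of length 4: r = 2·(1/2)^4 = 1/8).
Summing one r·B term per recipient: 4·0.25·0.148 + 2·0.5·0.192 + 4·0.125·0.254 = 0.467.

0.467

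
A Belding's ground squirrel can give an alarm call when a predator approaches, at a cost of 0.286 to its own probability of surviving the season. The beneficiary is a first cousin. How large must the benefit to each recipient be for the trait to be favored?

2.288

r to a first cousin = 1/8 (first cousins share one grandparent pair — two paths of length 4: r = 2·(1/2)^4 = 1/8).
Hamilton's rule with n recipients of equal r: n·r·B > C, so B > C/(n·r) = 0.286/(1·0.125) = 2.288.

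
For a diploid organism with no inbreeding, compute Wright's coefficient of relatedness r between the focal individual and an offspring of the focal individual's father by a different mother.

0.25

Each parent–offspring link contributes a factor of 1/2, and independent paths through distinct common ancestors add.
Half-sibs share one parent — one path of length 2: r = (1/2)^2 = 1/4.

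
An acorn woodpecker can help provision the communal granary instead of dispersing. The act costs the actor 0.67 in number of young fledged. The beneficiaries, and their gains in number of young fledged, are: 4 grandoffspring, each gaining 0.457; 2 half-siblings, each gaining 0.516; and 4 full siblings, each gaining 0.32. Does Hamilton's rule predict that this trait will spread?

Yes

Hamilton's rule: the trait is favored when the sum of r·B over every recipient exceeds the actor's cost C.
r to a grandoffspring = 0.25 (two parent–offspring links: r = (1/2)^2 = 1/4).
r to a half-sibling = 1/4 (half-sibs share one parent — one path of length 2: r = (1/2)^2 = 1/4).
r to a full sibling = 1/2 (full sibs share both parents — two paths of length 2: r = 2·(1/2)^2 = 1/2).
Summing one r·B term per recipient: 4·0.25·0.457 + 2·0.25·0.516 + 4·0.5·0.32 = 1.355.
1.355 > 0.67: the indirect benefit exceeds the cost.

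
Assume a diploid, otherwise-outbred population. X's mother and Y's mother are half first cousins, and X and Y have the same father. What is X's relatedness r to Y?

Wright's path rule: contributions from independent ancestry routes add.
X and Y are related in two ways: half second cousins through their mothers (r = 1/64) and half-sibs through their shared father (r = 1/4).
r = 1/64 + 1/4 = 17/64 = 0.265625.

0.265625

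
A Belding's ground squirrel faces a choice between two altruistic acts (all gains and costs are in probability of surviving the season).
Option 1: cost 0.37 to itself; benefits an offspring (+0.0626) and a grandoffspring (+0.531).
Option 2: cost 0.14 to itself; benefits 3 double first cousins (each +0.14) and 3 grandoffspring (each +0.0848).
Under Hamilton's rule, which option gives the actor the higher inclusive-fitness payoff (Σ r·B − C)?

Option 1: r to an offspring = 0.5.
Option 1: r to a grandoffspring = 0.25.
Option 1: Σ r·B − C = (1·0.5·0.0626 + 1·0.25·0.531) − 0.37 = -0.20595.
Option 2: r to a double first cousin = 0.25.
Option 2: r to a grandoffspring = 0.25.
Option 2: Σ r·B − C = (3·0.25·0.14 + 3·0.25·0.0848) − 0.14 = 0.0286.
Option 2 has the higher net inclusive-fitness payoff.

Option 2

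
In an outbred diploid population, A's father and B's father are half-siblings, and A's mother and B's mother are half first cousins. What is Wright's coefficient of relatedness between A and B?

Wright's path rule: contributions from independent ancestry routes add.
A and B are related in two ways: half first cousins through their fathers (r = 1/16) and half second cousins through their mothers (r = 1/64).
r = 1/16 + 1/64 = 0.078125.

0.078125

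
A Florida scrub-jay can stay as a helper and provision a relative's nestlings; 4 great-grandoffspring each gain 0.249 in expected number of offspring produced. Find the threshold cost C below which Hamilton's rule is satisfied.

0.1245

r to a great-grandoffspring = 0.125 (three parent–offspring links: r = (1/2)^3 = 1/8).
Hamilton's rule: n·r·B > C, so the trait is favored while C < n·r·B = 4·0.125·0.249 = 0.1245.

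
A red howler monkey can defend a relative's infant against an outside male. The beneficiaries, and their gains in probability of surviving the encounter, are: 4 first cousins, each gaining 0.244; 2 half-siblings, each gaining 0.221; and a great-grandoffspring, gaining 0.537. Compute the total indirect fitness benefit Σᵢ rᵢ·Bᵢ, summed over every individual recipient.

0.299625

r to a first cousin = 1/8 (first cousins share one grandparent pair — two paths of length 4: r = 2·(1/2)^4 = 1/8).
r to a half-sibling = 1/4 (half-sibs share one parent — one path of length 2: r = (1/2)^2 = 1/4).
r to a great-grandoffspring = 0.125 (three parent–offspring links: r = (1/2)^3 = 1/8).
Summing one r·B term per recipient: 4·0.125·0.244 + 2·0.25·0.221 + 1·0.125·0.537 = 0.299625.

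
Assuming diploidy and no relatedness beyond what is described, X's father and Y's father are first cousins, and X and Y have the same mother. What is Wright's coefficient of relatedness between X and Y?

Wright's path rule: contributions from independent ancestry routes add.
X and Y are related in two ways: second cousins through their fathers (r = 1/32) and half-sibs through their shared mother (r = 1/4).
r = 1/32 + 1/4 = 9/32 = 0.28125.

0.28125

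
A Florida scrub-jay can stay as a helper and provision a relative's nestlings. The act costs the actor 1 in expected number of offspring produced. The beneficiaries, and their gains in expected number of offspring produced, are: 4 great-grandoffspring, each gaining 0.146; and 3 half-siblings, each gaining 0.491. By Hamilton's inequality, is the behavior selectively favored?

Hamilton's rule: the trait is favored when the sum of r·B over every recipient exceeds the actor's cost C.
r to a great-grandoffspring = 0.125 (three parent–offspring links: r = (1/2)^3 = 1/8).
r to a half-sibling = 0.25 (half-sibs share one parent — one path of length 2: r = (1/2)^2 = 1/4).
Summing one r·B term per recipient: 4·0.125·0.146 + 3·0.25·0.491 = 0.44125.
0.44125 < 1: the indirect benefit is less than the cost.

No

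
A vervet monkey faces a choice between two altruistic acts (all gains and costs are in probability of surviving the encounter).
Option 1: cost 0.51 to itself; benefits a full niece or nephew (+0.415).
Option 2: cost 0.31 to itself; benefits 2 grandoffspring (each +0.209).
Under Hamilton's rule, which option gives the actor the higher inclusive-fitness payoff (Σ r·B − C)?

Option 2

Option 1: r to a full niece or nephew = 0.25.
Option 1: Σ r·B − C = (1·0.25·0.415) − 0.51 = -0.40625.
Option 2: r to a grandoffspring = 0.25.
Option 2: Σ r·B − C = (2·0.25·0.209) − 0.31 = -0.2055.
Option 2 has the higher net inclusive-fitness payoff.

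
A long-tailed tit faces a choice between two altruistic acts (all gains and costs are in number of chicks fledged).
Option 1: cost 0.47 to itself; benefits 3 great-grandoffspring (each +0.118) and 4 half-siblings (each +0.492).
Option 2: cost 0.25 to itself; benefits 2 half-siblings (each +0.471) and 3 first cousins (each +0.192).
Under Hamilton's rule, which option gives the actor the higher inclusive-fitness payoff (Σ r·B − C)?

Option 1: r to a great-grandoffspring = 0.125.
Option 1: r to a half-sibling = 0.25.
Option 1: Σ r·B − C = (3·0.125·0.118 + 4·0.25·0.492) − 0.47 = 0.06625.
Option 2: r to a half-sibling = 0.25.
Option 2: r to a first cousin = 0.125.
Option 2: Σ r·B − C = (2·0.25·0.471 + 3·0.125·0.192) − 0.25 = 0.0575.
Option 1 has the higher net inclusive-fitness payoff.

Option 1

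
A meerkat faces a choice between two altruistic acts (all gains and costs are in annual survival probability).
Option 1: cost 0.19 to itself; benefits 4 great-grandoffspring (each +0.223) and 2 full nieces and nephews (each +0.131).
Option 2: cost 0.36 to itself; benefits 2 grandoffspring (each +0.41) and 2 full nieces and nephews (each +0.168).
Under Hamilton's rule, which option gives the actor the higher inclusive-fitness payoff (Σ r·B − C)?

Option 1

Option 1: r to a great-grandoffspring = 0.125.
Option 1: r to a full niece or nephew = 0.25.
Option 1: Σ r·B − C = (4·0.125·0.223 + 2·0.25·0.131) − 0.19 = -0.013.
Option 2: r to a grandoffspring = 0.25.
Option 2: r to a full niece or nephew = 0.25.
Option 2: Σ r·B − C = (2·0.25·0.41 + 2·0.25·0.168) − 0.36 = -0.071.
Option 1 has the higher net inclusive-fitness payoff.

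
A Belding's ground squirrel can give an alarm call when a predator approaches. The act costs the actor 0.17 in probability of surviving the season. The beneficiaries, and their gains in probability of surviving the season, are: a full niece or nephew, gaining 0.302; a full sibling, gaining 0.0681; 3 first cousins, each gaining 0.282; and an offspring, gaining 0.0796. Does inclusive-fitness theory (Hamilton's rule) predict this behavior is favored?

Hamilton's rule: the trait is favored when the sum of r·B over every recipient exceeds the actor's cost C.
r to a full niece or nephew = 0.25 (full aunt/uncle↔niece/nephew: two paths of length 3 through the shared grandparent pair: r = 2·(1/2)^3 = 1/4).
r to a full sibling = 1/2 (full sibs share both parents — two paths of length 2: r = 2·(1/2)^2 = 1/2).
r to a first cousin = 1/8 (first cousins share one grandparent pair — two paths of length 4: r = 2·(1/2)^4 = 1/8).
r to an offspring = 0.5 (one parent–offspring link: r = (1/2)^1 = 1/2).
Summing one r·B term per recipient: 1·0.25·0.302 + 1·0.5·0.0681 + 3·0.125·0.282 + 1·0.5·0.0796 = 0.2551.
0.2551 > 0.17: the indirect benefit exceeds the cost.

Yes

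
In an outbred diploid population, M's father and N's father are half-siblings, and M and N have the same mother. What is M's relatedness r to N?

0.3125

Relatedness sums over independent paths through distinct common ancestors.
M and N are related in two ways: half first cousins through their fathers (r = 1/16) and half-sibs through their shared mother (r = 1/4).
r = 1/16 + 1/4 = 0.3125.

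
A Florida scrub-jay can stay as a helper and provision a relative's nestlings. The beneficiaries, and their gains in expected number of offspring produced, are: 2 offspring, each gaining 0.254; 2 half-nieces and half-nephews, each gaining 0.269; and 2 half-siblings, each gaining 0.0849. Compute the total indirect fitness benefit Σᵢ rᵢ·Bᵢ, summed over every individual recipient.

0.3637

r to an offspring = 0.5 (one parent–offspring link: r = (1/2)^1 = 1/2).
r to a half-niece or half-nephew = 1/8 (half-aunt/uncle↔niece/nephew: one path of length 3: r = (1/2)^3 = 1/8).
r to a half-sibling = 0.25 (half-sibs share one parent — one path of length 2: r = (1/2)^2 = 1/4).
Summing one r·B term per recipient: 2·0.5·0.254 + 2·0.125·0.269 + 2·0.25·0.0849 = 0.3637.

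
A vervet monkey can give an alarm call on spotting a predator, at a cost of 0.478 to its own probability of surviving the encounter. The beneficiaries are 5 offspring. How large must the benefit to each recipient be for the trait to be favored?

0.1912

r to an offspring = 1/2 (one parent–offspring link: r = (1/2)^1 = 1/2).
Hamilton's rule with n recipients of equal r: n·r·B > C, so B > C/(n·r) = 0.478/(5·0.5) = 0.1912.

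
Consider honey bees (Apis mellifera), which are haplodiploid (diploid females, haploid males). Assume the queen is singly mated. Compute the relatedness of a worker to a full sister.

Haplodiploid full sisters inherit their father's entire haploid genome identically (contributing 1/2) and on average half of their mother's contribution (1/2 · 1/2 = 1/4); r = 1/2 + 1/4 = 3/4.

0.75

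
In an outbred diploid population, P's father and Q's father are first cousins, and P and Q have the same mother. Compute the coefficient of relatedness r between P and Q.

Wright's path rule: contributions from independent ancestry routes add.
P and Q are related in two ways: second cousins through their fathers (r = 1/32) and half-sibs through their shared mother (r = 1/4).
r = 1/32 + 1/4 = 9/32 = 0.28125.

0.28125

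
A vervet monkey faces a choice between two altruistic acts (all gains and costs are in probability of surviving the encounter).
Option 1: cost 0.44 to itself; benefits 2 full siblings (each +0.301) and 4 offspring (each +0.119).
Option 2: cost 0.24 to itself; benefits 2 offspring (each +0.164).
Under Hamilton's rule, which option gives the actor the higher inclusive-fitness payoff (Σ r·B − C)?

Option 1

Option 1: r to a full sibling = 0.5.
Option 1: r to an offspring = 0.5.
Option 1: Σ r·B − C = (2·0.5·0.301 + 4·0.5·0.119) − 0.44 = 0.099.
Option 2: r to an offspring = 0.5.
Option 2: Σ r·B − C = (2·0.5·0.164) − 0.24 = -0.076.
Option 1 has the higher net inclusive-fitness payoff.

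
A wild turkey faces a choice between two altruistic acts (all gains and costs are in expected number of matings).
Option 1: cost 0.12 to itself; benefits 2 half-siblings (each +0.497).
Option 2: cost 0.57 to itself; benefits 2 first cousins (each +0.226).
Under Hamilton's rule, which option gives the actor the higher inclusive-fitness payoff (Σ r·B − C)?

Option 1

Option 1: r to a half-sibling = 0.25.
Option 1: Σ r·B − C = (2·0.25·0.497) − 0.12 = 0.1285.
Option 2: r to a first cousin = 0.125.
Option 2: Σ r·B − C = (2·0.125·0.226) − 0.57 = -0.5135.
Option 1 has the higher net inclusive-fitness payoff.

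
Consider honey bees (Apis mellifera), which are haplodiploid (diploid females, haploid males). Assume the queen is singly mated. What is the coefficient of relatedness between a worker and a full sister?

0.75

Haplodiploid full sisters inherit their father's entire haploid genome identically (contributing 1/2) and on average half of their mother's contribution (1/2 · 1/2 = 1/4); r = 1/2 + 1/4 = 3/4.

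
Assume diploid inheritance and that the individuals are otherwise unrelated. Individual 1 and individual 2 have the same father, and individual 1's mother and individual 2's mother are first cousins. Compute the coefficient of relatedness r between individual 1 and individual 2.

Independent pedigree routes through distinct common ancestors add.
Individual 1 and individual 2 are related in two ways: half-sibs through their shared father (r = 1/4) and second cousins through their mothers (r = 1/32).
r = 1/4 + 1/32 = 9/32 = 0.28125.

0.28125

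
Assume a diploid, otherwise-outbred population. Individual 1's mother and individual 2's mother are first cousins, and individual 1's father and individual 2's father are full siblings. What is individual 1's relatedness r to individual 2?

Wright's path rule: contributions from independent ancestry routes add.
Individual 1 and individual 2 are related in two ways: second cousins through their mothers (r = 1/32) and first cousins through their fathers (r = 1/8).
r = 1/32 + 1/8 = 0.15625.

0.15625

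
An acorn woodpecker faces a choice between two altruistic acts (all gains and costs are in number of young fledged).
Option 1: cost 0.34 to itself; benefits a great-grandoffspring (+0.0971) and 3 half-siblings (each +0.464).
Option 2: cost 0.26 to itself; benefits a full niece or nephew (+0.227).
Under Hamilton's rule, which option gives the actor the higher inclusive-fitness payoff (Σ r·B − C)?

Option 1: r to a great-grandoffspring = 0.125.
Option 1: r to a half-sibling = 0.25.
Option 1: Σ r·B − C = (1·0.125·0.0971 + 3·0.25·0.464) − 0.34 = 0.0201375.
Option 2: r to a full niece or nephew = 0.25.
Option 2: Σ r·B − C = (1·0.25·0.227) − 0.26 = -0.20325.
Option 1 has the higher net inclusive-fitness payoff.

Option 1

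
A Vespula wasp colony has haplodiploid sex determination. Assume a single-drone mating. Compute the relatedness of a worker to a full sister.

Haplodiploid full sisters inherit their father's entire haploid genome identically (contributing 1/2) and on average half of their mother's contribution (1/2 · 1/2 = 1/4); r = 1/2 + 1/4 = 3/4.

0.75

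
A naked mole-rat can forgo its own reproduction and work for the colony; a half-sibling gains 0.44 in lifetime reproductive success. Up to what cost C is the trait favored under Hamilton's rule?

0.11

r to a half-sibling = 0.25 (half-sibs share one parent — one path of length 2: r = (1/2)^2 = 1/4).
Hamilton's rule: n·r·B > C, so the trait is favored while C < n·r·B = 1·0.25·0.44 = 0.11.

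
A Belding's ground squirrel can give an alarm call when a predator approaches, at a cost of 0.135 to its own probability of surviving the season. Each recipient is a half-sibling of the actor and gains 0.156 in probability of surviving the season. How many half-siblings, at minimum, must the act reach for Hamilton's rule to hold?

4

r to a half-sibling = 0.25 (half-sibs share one parent — one path of length 2: r = (1/2)^2 = 1/4).
Hamilton's rule: n·r·B > C  ⇒  n > C/(r·B) = 0.135/(0.25·0.156) = 3.462.
The smallest integer exceeding 3.462 is 4.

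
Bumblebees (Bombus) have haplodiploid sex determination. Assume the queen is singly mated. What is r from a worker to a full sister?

0.75

Haplodiploid full sisters inherit their father's entire haploid genome identically (contributing 1/2) and on average half of their mother's contribution (1/2 · 1/2 = 1/4); r = 1/2 + 1/4 = 3/4.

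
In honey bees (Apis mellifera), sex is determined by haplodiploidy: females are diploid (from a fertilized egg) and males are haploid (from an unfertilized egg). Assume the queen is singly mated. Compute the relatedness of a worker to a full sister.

Haplodiploid full sisters inherit their father's entire haploid genome identically (contributing 1/2) and on average half of their mother's contribution (1/2 · 1/2 = 1/4); r = 1/2 + 1/4 = 3/4.

0.75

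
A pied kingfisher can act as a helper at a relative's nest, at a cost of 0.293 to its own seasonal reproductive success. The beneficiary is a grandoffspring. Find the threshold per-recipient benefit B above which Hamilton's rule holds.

1.172

r to a grandoffspring = 1/4 (two parent–offspring links: r = (1/2)^2 = 1/4).
Hamilton's rule with n recipients of equal r: n·r·B > C, so B > C/(n·r) = 0.293/(1·0.25) = 1.172.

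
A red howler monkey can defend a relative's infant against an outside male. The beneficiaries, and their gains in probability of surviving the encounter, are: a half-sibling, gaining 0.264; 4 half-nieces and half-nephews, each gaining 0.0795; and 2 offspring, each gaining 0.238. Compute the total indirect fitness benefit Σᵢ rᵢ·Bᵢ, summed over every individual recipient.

r to a half-sibling = 1/4 (half-sibs share one parent — one path of length 2: r = (1/2)^2 = 1/4).
r to a half-niece or half-nephew = 1/8 (half-aunt/uncle↔niece/nephew: one path of length 3: r = (1/2)^3 = 1/8).
r to an offspring = 0.5 (one parent–offspring link: r = (1/2)^1 = 1/2).
Summing one r·B term per recipient: 1·0.25·0.264 + 4·0.125·0.0795 + 2·0.5·0.238 = 0.34375.

0.34375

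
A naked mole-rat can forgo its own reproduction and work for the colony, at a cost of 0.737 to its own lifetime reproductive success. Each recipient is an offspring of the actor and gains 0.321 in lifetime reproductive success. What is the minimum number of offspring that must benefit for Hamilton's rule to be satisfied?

5

r to an offspring = 0.5 (one parent–offspring link: r = (1/2)^1 = 1/2).
Hamilton's rule: n·r·B > C  ⇒  n > C/(r·B) = 0.737/(0.5·0.321) = 4.592.
The smallest integer exceeding 4.592 is 5.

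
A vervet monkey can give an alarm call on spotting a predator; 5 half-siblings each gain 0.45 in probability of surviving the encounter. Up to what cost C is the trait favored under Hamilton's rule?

0.5625

r to a half-sibling = 1/4 (half-sibs share one parent — one path of length 2: r = (1/2)^2 = 1/4).
Hamilton's rule: n·r·B > C, so the trait is favored while C < n·r·B = 5·0.25·0.45 = 0.5625.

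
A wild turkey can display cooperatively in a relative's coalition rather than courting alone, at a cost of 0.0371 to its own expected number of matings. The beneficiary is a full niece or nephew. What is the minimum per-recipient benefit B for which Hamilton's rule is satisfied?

r to a full niece or nephew = 0.25 (full aunt/uncle↔niece/nephew: two paths of length 3 through the shared grandparent pair: r = 2·(1/2)^3 = 1/4).
Hamilton's rule with n recipients of equal r: n·r·B > C, so B > C/(n·r) = 0.0371/(1·0.25) = 0.1484.

0.1484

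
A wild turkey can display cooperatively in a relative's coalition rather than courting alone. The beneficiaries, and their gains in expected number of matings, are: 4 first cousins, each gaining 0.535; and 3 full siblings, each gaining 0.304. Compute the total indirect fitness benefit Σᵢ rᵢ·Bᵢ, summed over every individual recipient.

r to a first cousin = 1/8 (first cousins share one grandparent pair — two paths of length 4: r = 2·(1/2)^4 = 1/8).
r to a full sibling = 0.5 (full sibs share both parents — two paths of length 2: r = 2·(1/2)^2 = 1/2).
Summing one r·B term per recipient: 4·0.125·0.535 + 3·0.5·0.304 = 0.7235.

0.7235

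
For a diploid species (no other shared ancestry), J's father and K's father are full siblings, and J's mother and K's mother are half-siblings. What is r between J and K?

With two independent routes of shared ancestry, r is the sum of the two contributions.
J and K are related in two ways: first cousins through their fathers (r = 1/8) and half first cousins through their mothers (r = 1/16).
r = 1/8 + 1/16 = 0.1875.

0.1875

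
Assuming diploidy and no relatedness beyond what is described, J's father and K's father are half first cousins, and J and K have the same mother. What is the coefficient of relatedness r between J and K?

Relatedness sums over independent paths through distinct common ancestors.
J and K are related in two ways: half second cousins through their fathers (r = 1/64) and half-sibs through their shared mother (r = 1/4).
r = 1/64 + 1/4 = 17/64 = 0.265625.

0.265625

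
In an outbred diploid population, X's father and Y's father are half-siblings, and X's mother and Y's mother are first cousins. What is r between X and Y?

Wright's path rule: contributions from independent ancestry routes add.
X and Y are related in two ways: half first cousins through their fathers (r = 1/16) and second cousins through their mothers (r = 1/32).
r = 1/16 + 1/32 = 0.09375.

0.09375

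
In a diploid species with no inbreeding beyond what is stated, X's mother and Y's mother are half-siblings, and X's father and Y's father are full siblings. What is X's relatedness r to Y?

Wright's path rule: contributions from independent ancestry routes add.
X and Y are related in two ways: half first cousins through their mothers (r = 1/16) and first cousins through their fathers (r = 1/8).
r = 1/16 + 1/8 = 0.1875.

0.1875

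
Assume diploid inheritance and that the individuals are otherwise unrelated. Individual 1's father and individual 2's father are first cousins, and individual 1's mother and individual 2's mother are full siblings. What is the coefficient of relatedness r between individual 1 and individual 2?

0.15625

With two independent routes of shared ancestry, r is the sum of the two contributions.
Individual 1 and individual 2 are related in two ways: second cousins through their fathers (r = 1/32) and first cousins through their mothers (r = 1/8).
r = 1/32 + 1/8 = 5/32 = 0.15625.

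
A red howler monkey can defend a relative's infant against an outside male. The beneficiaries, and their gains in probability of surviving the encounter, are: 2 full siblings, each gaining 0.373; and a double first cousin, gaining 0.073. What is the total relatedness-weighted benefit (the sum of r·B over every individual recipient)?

r to a full sibling = 0.5 (full sibs share both parents — two paths of length 2: r = 2·(1/2)^2 = 1/2).
r to a double first cousin = 0.25 (double first cousins share both grandparent pairs — four paths of length 4: r = 4·(1/2)^4 = 1/4).
Summing one r·B term per recipient: 2·0.5·0.373 + 1·0.25·0.073 = 0.39125.

0.39125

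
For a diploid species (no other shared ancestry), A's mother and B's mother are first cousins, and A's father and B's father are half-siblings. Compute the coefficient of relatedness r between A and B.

Wright's path rule: contributions from independent ancestry routes add.
A and B are related in two ways: second cousins through their mothers (r = 1/32) and half first cousins through their fathers (r = 1/16).
r = 1/32 + 1/16 = 3/32 = 0.09375.

0.09375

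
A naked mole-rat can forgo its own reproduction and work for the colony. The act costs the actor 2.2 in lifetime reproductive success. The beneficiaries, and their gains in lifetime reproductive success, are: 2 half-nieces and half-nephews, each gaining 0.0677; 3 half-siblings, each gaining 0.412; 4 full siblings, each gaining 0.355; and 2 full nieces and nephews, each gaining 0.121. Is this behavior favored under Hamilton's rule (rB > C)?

Hamilton's rule: the trait is favored when the sum of r·B over every recipient exceeds the actor's cost C.
r to a half-niece or half-nephew = 1/8 (half-aunt/uncle↔niece/nephew: one path of length 3: r = (1/2)^3 = 1/8).
r to a half-sibling = 1/4 (half-sibs share one parent — one path of length 2: r = (1/2)^2 = 1/4).
r to a full sibling = 1/2 (full sibs share both parents — two paths of length 2: r = 2·(1/2)^2 = 1/2).
r to a full niece or nephew = 0.25 (full aunt/uncle↔niece/nephew: two paths of length 3 through the shared grandparent pair: r = 2·(1/2)^3 = 1/4).
Summing one r·B term per recipient: 2·0.125·0.0677 + 3·0.25·0.412 + 4·0.5·0.355 + 2·0.25·0.121 = 1.096425.
1.096425 < 2.2: the indirect benefit is less than the cost.

No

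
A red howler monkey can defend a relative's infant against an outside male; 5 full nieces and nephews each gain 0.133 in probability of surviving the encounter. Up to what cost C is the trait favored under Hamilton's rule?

0.16625

r to a full niece or nephew = 0.25 (full aunt/uncle↔niece/nephew: two paths of length 3 through the shared grandparent pair: r = 2·(1/2)^3 = 1/4).
Hamilton's rule: n·r·B > C, so the trait is favored while C < n·r·B = 5·0.25·0.133 = 0.16625.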